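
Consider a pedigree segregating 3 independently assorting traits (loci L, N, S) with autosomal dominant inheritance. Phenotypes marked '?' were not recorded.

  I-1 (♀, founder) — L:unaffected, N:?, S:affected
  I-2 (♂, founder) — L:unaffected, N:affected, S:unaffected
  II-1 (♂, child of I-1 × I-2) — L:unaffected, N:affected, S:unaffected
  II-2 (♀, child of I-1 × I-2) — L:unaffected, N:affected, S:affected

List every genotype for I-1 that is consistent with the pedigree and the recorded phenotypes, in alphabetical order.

L/I-1 un ·: ll
L/I-2 un ·: ll
L/II-1 un I-1×I-2: ll
L/II-2 un I-1×I-2: ll
⇒ L over [I-1,I-2,II-1,II-2]: 1 consistent
N/I-1 ? ·: nn|Nn|NN
N/I-2 aff ·: Nn|NN
N/II-1 aff I-1×I-2: Nn|NN
N/II-2 aff I-1×I-2: Nn|NN
⇒ N over [I-1,I-2,II-1,II-2]: 15 consistent
S/I-1 aff ·: Ss
S/I-2 un ·: ss
S/II-1 un I-1×I-2: ss
S/II-2 aff I-1×I-2: Ss
⇒ S over [I-1,I-2,II-1,II-2]: 1 consistent

I-1 ∈ {ll NN Ss, ll Nn Ss, ll nn Ss}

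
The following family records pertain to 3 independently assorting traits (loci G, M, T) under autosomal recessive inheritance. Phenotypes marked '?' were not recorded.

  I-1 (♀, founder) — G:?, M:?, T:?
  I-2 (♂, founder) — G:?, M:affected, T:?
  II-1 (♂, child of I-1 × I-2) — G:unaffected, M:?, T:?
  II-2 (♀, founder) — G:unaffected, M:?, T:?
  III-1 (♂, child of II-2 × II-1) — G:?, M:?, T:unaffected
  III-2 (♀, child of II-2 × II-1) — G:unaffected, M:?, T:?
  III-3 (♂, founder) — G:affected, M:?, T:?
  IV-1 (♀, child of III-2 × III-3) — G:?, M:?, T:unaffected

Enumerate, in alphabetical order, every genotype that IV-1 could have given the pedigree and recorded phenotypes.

G/I-1 ? ·: GG|Gg|gg
G/I-2 ? ·: GG|Gg|gg
G/II-1 un I-1×I-2: GG|Gg
G/II-2 un ·: GG|Gg
G/III-1 ? II-2×II-1: GG|Gg|gg
G/III-2 un II-2×II-1: GG|Gg
G/III-3 aff ·: gg
G/IV-1 ? III-2×III-3: Gg|gg
⇒ G over [I-1,I-2,II-1,II-2,III-1,III-2,III-3,IV-1]: 133 consistent
M/I-1 ? ·: MM|Mm|mm
M/I-2 aff ·: mm
M/II-1 ? I-1×I-2: Mm|mm
M/II-2 ? ·: MM|Mm|mm
M/III-1 ? II-2×II-1: MM|Mm|mm
M/III-2 ? II-2×II-1: MM|Mm|mm
M/III-3 ? ·: MM|Mm|mm
M/IV-1 ? III-2×III-3: MM|Mm|mm
⇒ M over [I-1,I-2,II-1,II-2,III-1,III-2,III-3,IV-1]: 244 consistent
T/I-1 ? ·: TT|Tt|tt
T/I-2 ? ·: TT|Tt|tt
T/II-1 ? I-1×I-2: TT|Tt|tt
T/II-2 ? ·: TT|Tt|tt
T/III-1 un II-2×II-1: TT|Tt
T/III-2 ? II-2×II-1: TT|Tt|tt
T/III-3 ? ·: TT|Tt|tt
T/IV-1 un III-2×III-3: TT|Tt
⇒ T over [I-1,I-2,II-1,II-2,III-1,III-2,III-3,IV-1]: 485 consistent

IV-1 ∈ {Gg MM TT, Gg MM Tt, Gg Mm TT, Gg Mm Tt, Gg mm TT, Gg mm Tt, gg MM TT, gg MM Tt, gg Mm TT, gg Mm Tt, gg mm TT, gg mm Tt}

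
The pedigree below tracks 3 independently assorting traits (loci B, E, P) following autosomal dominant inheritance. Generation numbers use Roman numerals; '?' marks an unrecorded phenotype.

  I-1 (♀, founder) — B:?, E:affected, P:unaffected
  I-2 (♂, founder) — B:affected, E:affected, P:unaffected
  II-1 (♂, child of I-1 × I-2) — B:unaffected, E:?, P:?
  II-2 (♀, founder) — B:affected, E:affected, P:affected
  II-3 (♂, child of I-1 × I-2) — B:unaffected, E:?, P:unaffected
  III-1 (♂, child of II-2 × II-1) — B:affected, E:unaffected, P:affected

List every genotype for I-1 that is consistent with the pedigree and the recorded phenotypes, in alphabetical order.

B/I-1 ? ·: bb|Bb
B/I-2 aff ·: Bb
B/II-1 un I-1×I-2: bb
B/II-2 aff ·: Bb|BB
B/II-3 un I-1×I-2: bb
B/III-1 aff II-2×II-1: Bb
⇒ B over [I-1,I-2,II-1,II-2,II-3,III-1]: 4 consistent
E/I-1 aff ·: Ee|EE
E/I-2 aff ·: Ee|EE
E/II-1 ? I-1×I-2: ee|Ee
E/II-2 aff ·: Ee
E/II-3 ? I-1×I-2: ee|Ee|EE
E/III-1 un II-2×II-1: ee
⇒ E over [I-1,I-2,II-1,II-2,II-3,III-1]: 10 consistent
P/I-1 un ·: pp
P/I-2 un ·: pp
P/II-1 ? I-1×I-2: pp
P/II-2 aff ·: Pp|PP
P/II-3 un I-1×I-2: pp
P/III-1 aff II-2×II-1: Pp
⇒ P over [I-1,I-2,II-1,II-2,II-3,III-1]: 2 consistent

I-1 ∈ {Bb EE pp, Bb Ee pp, bb EE pp, bb Ee pp}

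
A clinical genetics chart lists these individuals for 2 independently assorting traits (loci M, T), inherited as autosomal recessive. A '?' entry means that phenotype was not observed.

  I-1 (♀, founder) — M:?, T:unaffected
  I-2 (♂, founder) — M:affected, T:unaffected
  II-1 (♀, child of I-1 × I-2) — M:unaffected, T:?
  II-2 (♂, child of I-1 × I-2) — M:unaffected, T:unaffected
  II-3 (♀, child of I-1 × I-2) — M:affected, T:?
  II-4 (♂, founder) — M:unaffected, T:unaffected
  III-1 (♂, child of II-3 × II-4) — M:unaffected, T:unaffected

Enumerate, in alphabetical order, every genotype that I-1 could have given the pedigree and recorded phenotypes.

M/I-1 ? ·: Mm
M/I-2 aff ·: mm
M/II-1 un I-1×I-2: Mm
M/II-2 un I-1×I-2: Mm
M/II-3 aff I-1×I-2: mm
M/II-4 un ·: MM|Mm
M/III-1 un II-3×II-4: Mm
⇒ M over [I-1,I-2,II-1,II-2,II-3,II-4,III-1]: 2 consistent
T/I-1 un ·: TT|Tt
T/I-2 un ·: TT|Tt
T/II-1 ? I-1×I-2: TT|Tt|tt
T/II-2 un I-1×I-2: TT|Tt
T/II-3 ? I-1×I-2: TT|Tt|tt
T/II-4 un ·: TT|Tt
T/III-1 un II-3×II-4: TT|Tt
⇒ T over [I-1,I-2,II-1,II-2,II-3,II-4,III-1]: 113 consistent

I-1 ∈ {Mm TT, Mm Tt}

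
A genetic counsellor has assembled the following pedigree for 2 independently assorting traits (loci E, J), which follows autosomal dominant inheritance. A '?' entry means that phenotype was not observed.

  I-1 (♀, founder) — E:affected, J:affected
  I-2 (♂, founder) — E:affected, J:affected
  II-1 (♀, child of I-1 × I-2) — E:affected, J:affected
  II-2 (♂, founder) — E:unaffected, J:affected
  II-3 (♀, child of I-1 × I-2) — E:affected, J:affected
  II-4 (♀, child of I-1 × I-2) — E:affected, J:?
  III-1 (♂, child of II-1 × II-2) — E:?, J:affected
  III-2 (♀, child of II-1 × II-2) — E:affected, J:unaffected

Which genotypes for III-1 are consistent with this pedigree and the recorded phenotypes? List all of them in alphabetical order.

E/I-1 aff ·: Ee|EE
E/I-2 aff ·: Ee|EE
E/II-1 aff I-1×I-2: Ee|EE
E/II-2 un ·: ee
E/II-3 aff I-1×I-2: Ee|EE
E/II-4 aff I-1×I-2: Ee|EE
E/III-1 ? II-1×II-2: ee|Ee
E/III-2 aff II-1×II-2: Ee
⇒ E over [I-1,I-2,II-1,II-2,II-3,II-4,III-1,III-2]: 37 consistent
J/I-1 aff ·: Jj|JJ
J/I-2 aff ·: Jj|JJ
J/II-1 aff I-1×I-2: Jj
J/II-2 aff ·: Jj
J/II-3 aff I-1×I-2: Jj|JJ
J/II-4 ? I-1×I-2: jj|Jj|JJ
J/III-1 aff II-1×II-2: Jj|JJ
J/III-2 un II-1×II-2: jj
⇒ J over [I-1,I-2,II-1,II-2,II-3,II-4,III-1,III-2]: 28 consistent

III-1 ∈ {Ee JJ, Ee Jj, ee JJ, ee Jj}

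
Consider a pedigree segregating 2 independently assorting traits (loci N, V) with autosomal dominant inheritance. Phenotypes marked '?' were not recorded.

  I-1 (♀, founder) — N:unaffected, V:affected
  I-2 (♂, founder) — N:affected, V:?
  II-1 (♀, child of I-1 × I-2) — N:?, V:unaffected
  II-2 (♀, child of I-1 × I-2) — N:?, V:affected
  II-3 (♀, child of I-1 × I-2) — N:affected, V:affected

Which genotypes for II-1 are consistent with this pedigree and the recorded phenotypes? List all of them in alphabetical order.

N/I-1 un ·: nn
N/I-2 aff ·: Nn|NN
N/II-1 ? I-1×I-2: nn|Nn
N/II-2 ? I-1×I-2: nn|Nn
N/II-3 aff I-1×I-2: Nn
⇒ N over [I-1,I-2,II-1,II-2,II-3]: 5 consistent
V/I-1 aff ·: Vv
V/I-2 ? ·: vv|Vv
V/II-1 un I-1×I-2: vv
V/II-2 aff I-1×I-2: Vv|VV
V/II-3 aff I-1×I-2: Vv|VV
⇒ V over [I-1,I-2,II-1,II-2,II-3]: 5 consistent

II-1 ∈ {Nn vv, nn vv}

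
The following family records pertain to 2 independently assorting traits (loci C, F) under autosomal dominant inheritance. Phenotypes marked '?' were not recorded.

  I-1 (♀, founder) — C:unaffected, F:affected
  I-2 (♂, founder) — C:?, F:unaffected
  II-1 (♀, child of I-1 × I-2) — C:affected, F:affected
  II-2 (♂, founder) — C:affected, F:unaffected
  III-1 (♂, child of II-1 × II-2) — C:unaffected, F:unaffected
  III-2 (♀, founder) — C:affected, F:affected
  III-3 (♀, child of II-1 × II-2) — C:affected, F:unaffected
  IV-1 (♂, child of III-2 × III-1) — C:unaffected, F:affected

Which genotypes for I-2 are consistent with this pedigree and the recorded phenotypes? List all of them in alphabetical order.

I-2 ∈ {CC ff, Cc ff}

C/I-1 un ·: cc
C/I-2 ? ·: Cc|CC
C/II-1 aff I-1×I-2: Cc
C/II-2 aff ·: Cc
C/III-1 un II-1×II-2: cc
C/III-2 aff ·: Cc
C/III-3 aff II-1×II-2: Cc|CC
C/IV-1 un III-2×III-1: cc
⇒ C over [I-1,I-2,II-1,II-2,III-1,III-2,III-3,IV-1]: 4 consistent
F/I-1 aff ·: Ff|FF
F/I-2 un ·: ff
F/II-1 aff I-1×I-2: Ff
F/II-2 un ·: ff
F/III-1 un II-1×II-2: ff
F/III-2 aff ·: Ff|FF
F/III-3 un II-1×II-2: ff
F/IV-1 aff III-2×III-1: Ff
⇒ F over [I-1,I-2,II-1,II-2,III-1,III-2,III-3,IV-1]: 4 consistent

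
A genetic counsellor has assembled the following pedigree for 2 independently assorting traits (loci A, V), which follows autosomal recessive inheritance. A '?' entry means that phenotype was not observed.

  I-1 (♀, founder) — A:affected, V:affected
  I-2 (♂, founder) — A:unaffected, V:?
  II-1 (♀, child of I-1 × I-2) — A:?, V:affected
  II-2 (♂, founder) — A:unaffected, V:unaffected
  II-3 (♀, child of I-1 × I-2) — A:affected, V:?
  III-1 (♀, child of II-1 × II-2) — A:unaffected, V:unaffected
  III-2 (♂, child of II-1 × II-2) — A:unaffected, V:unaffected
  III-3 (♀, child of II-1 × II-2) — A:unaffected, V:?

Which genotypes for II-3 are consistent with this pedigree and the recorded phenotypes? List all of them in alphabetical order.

II-3 ∈ {aa Vv, aa vv}

A/I-1 aff ·: aa
A/I-2 un ·: Aa
A/II-1 ? I-1×I-2: Aa|aa
A/II-2 un ·: AA|Aa
A/II-3 aff I-1×I-2: aa
A/III-1 un II-1×II-2: AA|Aa
A/III-2 un II-1×II-2: AA|Aa
A/III-3 un II-1×II-2: AA|Aa
⇒ A over [I-1,I-2,II-1,II-2,II-3,III-1,III-2,III-3]: 18 consistent
V/I-1 aff ·: vv
V/I-2 ? ·: Vv|vv
V/II-1 aff I-1×I-2: vv
V/II-2 un ·: VV|Vv
V/II-3 ? I-1×I-2: Vv|vv
V/III-1 un II-1×II-2: Vv
V/III-2 un II-1×II-2: Vv
V/III-3 ? II-1×II-2: Vv|vv
⇒ V over [I-1,I-2,II-1,II-2,II-3,III-1,III-2,III-3]: 9 consistent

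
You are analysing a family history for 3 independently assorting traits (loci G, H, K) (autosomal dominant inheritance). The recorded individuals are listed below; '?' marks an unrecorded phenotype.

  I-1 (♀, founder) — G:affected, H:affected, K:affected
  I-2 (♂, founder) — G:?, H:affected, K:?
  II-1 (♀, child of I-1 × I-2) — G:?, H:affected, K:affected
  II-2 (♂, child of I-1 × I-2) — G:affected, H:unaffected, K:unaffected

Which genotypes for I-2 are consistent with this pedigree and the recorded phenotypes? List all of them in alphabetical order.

G/I-1 aff ·: Gg|GG
G/I-2 ? ·: gg|Gg|GG
G/II-1 ? I-1×I-2: gg|Gg|GG
G/II-2 aff I-1×I-2: Gg|GG
⇒ G over [I-1,I-2,II-1,II-2]: 18 consistent
H/I-1 aff ·: Hh
H/I-2 aff ·: Hh
H/II-1 aff I-1×I-2: Hh|HH
H/II-2 un I-1×I-2: hh
⇒ H over [I-1,I-2,II-1,II-2]: 2 consistent
K/I-1 aff ·: Kk
K/I-2 ? ·: kk|Kk
K/II-1 aff I-1×I-2: Kk|KK
K/II-2 un I-1×I-2: kk
⇒ K over [I-1,I-2,II-1,II-2]: 3 consistent

I-2 ∈ {GG Hh Kk, GG Hh kk, Gg Hh Kk, Gg Hh kk, gg Hh Kk, gg Hh kk}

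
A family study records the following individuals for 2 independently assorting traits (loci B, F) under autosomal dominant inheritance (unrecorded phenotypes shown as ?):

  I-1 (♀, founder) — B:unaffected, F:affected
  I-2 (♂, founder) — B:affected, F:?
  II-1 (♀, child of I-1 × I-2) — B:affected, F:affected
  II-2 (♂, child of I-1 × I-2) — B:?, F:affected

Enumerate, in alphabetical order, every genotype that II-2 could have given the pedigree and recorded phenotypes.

B/I-1 un ·: bb
B/I-2 aff ·: Bb|BB
B/II-1 aff I-1×I-2: Bb
B/II-2 ? I-1×I-2: bb|Bb
⇒ B over [I-1,I-2,II-1,II-2]: 3 consistent
F/I-1 aff ·: Ff|FF
F/I-2 ? ·: ff|Ff|FF
F/II-1 aff I-1×I-2: Ff|FF
F/II-2 aff I-1×I-2: Ff|FF
⇒ F over [I-1,I-2,II-1,II-2]: 15 consistent

II-2 ∈ {Bb FF, Bb Ff, bb FF, bb Ff}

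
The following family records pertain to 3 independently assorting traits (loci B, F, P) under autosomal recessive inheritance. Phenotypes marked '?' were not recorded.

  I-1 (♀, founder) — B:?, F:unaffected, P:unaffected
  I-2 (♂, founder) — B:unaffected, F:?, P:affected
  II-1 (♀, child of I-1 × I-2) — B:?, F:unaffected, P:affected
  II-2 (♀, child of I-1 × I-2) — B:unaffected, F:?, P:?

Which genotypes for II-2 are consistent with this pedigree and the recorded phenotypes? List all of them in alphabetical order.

B/I-1 ? ·: BB|Bb|bb
B/I-2 un ·: BB|Bb
B/II-1 ? I-1×I-2: BB|Bb|bb
B/II-2 un I-1×I-2: BB|Bb
⇒ B over [I-1,I-2,II-1,II-2]: 18 consistent
F/I-1 un ·: FF|Ff
F/I-2 ? ·: FF|Ff|ff
F/II-1 un I-1×I-2: FF|Ff
F/II-2 ? I-1×I-2: FF|Ff|ff
⇒ F over [I-1,I-2,II-1,II-2]: 18 consistent
P/I-1 un ·: Pp
P/I-2 aff ·: pp
P/II-1 aff I-1×I-2: pp
P/II-2 ? I-1×I-2: Pp|pp
⇒ P over [I-1,I-2,II-1,II-2]: 2 consistent

II-2 ∈ {BB FF Pp, BB FF pp, BB Ff Pp, BB Ff pp, BB ff Pp, BB ff pp, Bb FF Pp, Bb FF pp, Bb Ff Pp, Bb Ff pp, Bb ff Pp, Bb ff pp}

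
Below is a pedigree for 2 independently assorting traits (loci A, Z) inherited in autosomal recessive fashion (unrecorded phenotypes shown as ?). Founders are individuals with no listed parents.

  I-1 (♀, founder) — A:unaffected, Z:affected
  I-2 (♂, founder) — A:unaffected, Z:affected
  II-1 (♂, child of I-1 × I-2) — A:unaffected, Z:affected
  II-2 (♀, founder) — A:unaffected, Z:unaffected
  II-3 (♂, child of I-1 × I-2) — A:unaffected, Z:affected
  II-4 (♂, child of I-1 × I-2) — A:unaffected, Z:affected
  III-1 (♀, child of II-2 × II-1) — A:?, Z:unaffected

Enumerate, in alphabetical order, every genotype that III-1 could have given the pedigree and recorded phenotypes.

A/I-1 un ·: AA|Aa
A/I-2 un ·: AA|Aa
A/II-1 un I-1×I-2: AA|Aa
A/II-2 un ·: AA|Aa
A/II-3 un I-1×I-2: AA|Aa
A/II-4 un I-1×I-2: AA|Aa
A/III-1 ? II-2×II-1: AA|Aa|aa
⇒ A over [I-1,I-2,II-1,II-2,II-3,II-4,III-1]: 99 consistent
Z/I-1 aff ·: zz
Z/I-2 aff ·: zz
Z/II-1 aff I-1×I-2: zz
Z/II-2 un ·: ZZ|Zz
Z/II-3 aff I-1×I-2: zz
Z/II-4 aff I-1×I-2: zz
Z/III-1 un II-2×II-1: Zz
⇒ Z over [I-1,I-2,II-1,II-2,II-3,II-4,III-1]: 2 consistent

III-1 ∈ {AA Zz, Aa Zz, aa Zz}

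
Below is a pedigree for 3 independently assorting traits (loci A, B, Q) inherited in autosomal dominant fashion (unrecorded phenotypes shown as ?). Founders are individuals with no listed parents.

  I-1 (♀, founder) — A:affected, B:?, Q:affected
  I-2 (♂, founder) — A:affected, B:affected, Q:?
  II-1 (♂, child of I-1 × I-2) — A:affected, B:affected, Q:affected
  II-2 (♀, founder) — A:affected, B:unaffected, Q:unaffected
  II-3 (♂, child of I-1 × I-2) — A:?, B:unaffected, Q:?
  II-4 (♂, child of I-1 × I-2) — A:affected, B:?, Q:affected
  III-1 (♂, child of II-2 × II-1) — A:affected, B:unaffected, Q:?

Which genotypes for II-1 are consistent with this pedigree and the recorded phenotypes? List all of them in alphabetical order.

II-1 ∈ {AA Bb QQ, AA Bb Qq, Aa Bb QQ, Aa Bb Qq}

A/I-1 aff ·: Aa|AA
A/I-2 aff ·: Aa|AA
A/II-1 aff I-1×I-2: Aa|AA
A/II-2 aff ·: Aa|AA
A/II-3 ? I-1×I-2: aa|Aa|AA
A/II-4 aff I-1×I-2: Aa|AA
A/III-1 aff II-2×II-1: Aa|AA
⇒ A over [I-1,I-2,II-1,II-2,II-3,II-4,III-1]: 101 consistent
B/I-1 ? ·: bb|Bb
B/I-2 aff ·: Bb
B/II-1 aff I-1×I-2: Bb
B/II-2 un ·: bb
B/II-3 un I-1×I-2: bb
B/II-4 ? I-1×I-2: bb|Bb|BB
B/III-1 un II-2×II-1: bb
⇒ B over [I-1,I-2,II-1,II-2,II-3,II-4,III-1]: 5 consistent
Q/I-1 aff ·: Qq|QQ
Q/I-2 ? ·: qq|Qq|QQ
Q/II-1 aff I-1×I-2: Qq|QQ
Q/II-2 un ·: qq
Q/II-3 ? I-1×I-2: qq|Qq|QQ
Q/II-4 aff I-1×I-2: Qq|QQ
Q/III-1 ? II-2×II-1: qq|Qq
⇒ Q over [I-1,I-2,II-1,II-2,II-3,II-4,III-1]: 49 consistent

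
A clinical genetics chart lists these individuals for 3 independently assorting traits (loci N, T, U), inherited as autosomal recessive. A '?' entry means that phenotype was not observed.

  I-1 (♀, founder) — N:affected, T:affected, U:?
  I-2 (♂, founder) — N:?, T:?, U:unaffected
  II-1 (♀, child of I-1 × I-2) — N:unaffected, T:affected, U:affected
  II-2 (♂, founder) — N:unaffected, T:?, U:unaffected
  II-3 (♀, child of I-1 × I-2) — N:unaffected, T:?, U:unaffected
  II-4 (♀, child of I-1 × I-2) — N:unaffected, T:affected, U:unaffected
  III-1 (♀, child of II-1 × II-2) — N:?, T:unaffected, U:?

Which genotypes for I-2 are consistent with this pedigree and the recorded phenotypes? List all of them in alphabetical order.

N/I-1 aff ·: nn
N/I-2 ? ·: NN|Nn
N/II-1 un I-1×I-2: Nn
N/II-2 un ·: NN|Nn
N/II-3 un I-1×I-2: Nn
N/II-4 un I-1×I-2: Nn
N/III-1 ? II-1×II-2: NN|Nn|nn
⇒ N over [I-1,I-2,II-1,II-2,II-3,II-4,III-1]: 10 consistent
T/I-1 aff ·: tt
T/I-2 ? ·: Tt|tt
T/II-1 aff I-1×I-2: tt
T/II-2 ? ·: TT|Tt
T/II-3 ? I-1×I-2: Tt|tt
T/II-4 aff I-1×I-2: tt
T/III-1 un II-1×II-2: Tt
⇒ T over [I-1,I-2,II-1,II-2,II-3,II-4,III-1]: 6 consistent
U/I-1 ? ·: Uu|uu
U/I-2 un ·: Uu
U/II-1 aff I-1×I-2: uu
U/II-2 un ·: UU|Uu
U/II-3 un I-1×I-2: UU|Uu
U/II-4 un I-1×I-2: UU|Uu
U/III-1 ? II-1×II-2: Uu|uu
⇒ U over [I-1,I-2,II-1,II-2,II-3,II-4,III-1]: 15 consistent

I-2 ∈ {NN Tt Uu, NN tt Uu, Nn Tt Uu, Nn tt Uu}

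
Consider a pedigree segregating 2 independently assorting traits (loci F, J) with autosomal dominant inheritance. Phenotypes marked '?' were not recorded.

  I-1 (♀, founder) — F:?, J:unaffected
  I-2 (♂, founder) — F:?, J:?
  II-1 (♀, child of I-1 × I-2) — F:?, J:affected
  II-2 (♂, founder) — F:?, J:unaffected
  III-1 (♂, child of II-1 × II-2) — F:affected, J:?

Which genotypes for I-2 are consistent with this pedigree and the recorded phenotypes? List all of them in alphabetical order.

I-2 ∈ {FF JJ, FF Jj, Ff JJ, Ff Jj, ff JJ, ff Jj}

F/I-1 ? ·: ff|Ff|FF
F/I-2 ? ·: ff|Ff|FF
F/II-1 ? I-1×I-2: ff|Ff|FF
F/II-2 ? ·: ff|Ff|FF
F/III-1 aff II-1×II-2: Ff|FF
⇒ F over [I-1,I-2,II-1,II-2,III-1]: 59 consistent
J/I-1 un ·: jj
J/I-2 ? ·: Jj|JJ
J/II-1 aff I-1×I-2: Jj
J/II-2 un ·: jj
J/III-1 ? II-1×II-2: jj|Jj
⇒ J over [I-1,I-2,II-1,II-2,III-1]: 4 consistent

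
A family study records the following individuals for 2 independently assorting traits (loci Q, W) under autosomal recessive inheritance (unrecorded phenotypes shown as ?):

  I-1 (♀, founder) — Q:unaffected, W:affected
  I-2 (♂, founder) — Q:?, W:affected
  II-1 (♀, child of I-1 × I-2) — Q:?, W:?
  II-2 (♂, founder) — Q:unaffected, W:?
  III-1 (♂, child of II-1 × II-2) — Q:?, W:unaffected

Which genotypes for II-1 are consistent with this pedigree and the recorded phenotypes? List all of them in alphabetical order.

Q/I-1 un ·: QQ|Qq
Q/I-2 ? ·: QQ|Qq|qq
Q/II-1 ? I-1×I-2: QQ|Qq|qq
Q/II-2 un ·: QQ|Qq
Q/III-1 ? II-1×II-2: QQ|Qq|qq
⇒ Q over [I-1,I-2,II-1,II-2,III-1]: 43 consistent
W/I-1 aff ·: ww
W/I-2 aff ·: ww
W/II-1 ? I-1×I-2: ww
W/II-2 ? ·: WW|Ww
W/III-1 un II-1×II-2: Ww
⇒ W over [I-1,I-2,II-1,II-2,III-1]: 2 consistent

II-1 ∈ {QQ ww, Qq ww, qq ww}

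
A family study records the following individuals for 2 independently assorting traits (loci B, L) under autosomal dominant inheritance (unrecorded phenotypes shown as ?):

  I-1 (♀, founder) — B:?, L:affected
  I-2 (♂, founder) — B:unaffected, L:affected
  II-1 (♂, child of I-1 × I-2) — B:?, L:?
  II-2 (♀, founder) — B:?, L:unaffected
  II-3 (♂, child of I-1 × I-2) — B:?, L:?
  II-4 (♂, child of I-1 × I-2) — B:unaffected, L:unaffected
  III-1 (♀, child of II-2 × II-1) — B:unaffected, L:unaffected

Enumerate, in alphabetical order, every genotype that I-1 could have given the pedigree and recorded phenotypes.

I-1 ∈ {Bb Ll, bb Ll}

B/I-1 ? ·: bb|Bb
B/I-2 un ·: bb
B/II-1 ? I-1×I-2: bb|Bb
B/II-2 ? ·: bb|Bb
B/II-3 ? I-1×I-2: bb|Bb
B/II-4 un I-1×I-2: bb
B/III-1 un II-2×II-1: bb
⇒ B over [I-1,I-2,II-1,II-2,II-3,II-4,III-1]: 10 consistent
L/I-1 aff ·: Ll
L/I-2 aff ·: Ll
L/II-1 ? I-1×I-2: ll|Ll
L/II-2 un ·: ll
L/II-3 ? I-1×I-2: ll|Ll|LL
L/II-4 un I-1×I-2: ll
L/III-1 un II-2×II-1: ll
⇒ L over [I-1,I-2,II-1,II-2,II-3,II-4,III-1]: 6 consistent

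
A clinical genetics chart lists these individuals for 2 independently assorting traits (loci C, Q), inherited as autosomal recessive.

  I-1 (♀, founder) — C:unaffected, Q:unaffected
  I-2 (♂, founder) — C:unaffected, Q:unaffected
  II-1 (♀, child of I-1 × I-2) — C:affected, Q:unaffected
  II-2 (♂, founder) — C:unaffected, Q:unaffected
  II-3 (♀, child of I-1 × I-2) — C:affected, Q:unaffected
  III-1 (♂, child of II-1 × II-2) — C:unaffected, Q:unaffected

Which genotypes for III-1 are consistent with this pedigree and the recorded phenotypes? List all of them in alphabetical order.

III-1 ∈ {Cc QQ, Cc Qq}

C/I-1 un ·: Cc
C/I-2 un ·: Cc
C/II-1 aff I-1×I-2: cc
C/II-2 un ·: CC|Cc
C/II-3 aff I-1×I-2: cc
C/III-1 un II-1×II-2: Cc
⇒ C over [I-1,I-2,II-1,II-2,II-3,III-1]: 2 consistent
Q/I-1 un ·: QQ|Qq
Q/I-2 un ·: QQ|Qq
Q/II-1 un I-1×I-2: QQ|Qq
Q/II-2 un ·: QQ|Qq
Q/II-3 un I-1×I-2: QQ|Qq
Q/III-1 un II-1×II-2: QQ|Qq
⇒ Q over [I-1,I-2,II-1,II-2,II-3,III-1]: 45 consistent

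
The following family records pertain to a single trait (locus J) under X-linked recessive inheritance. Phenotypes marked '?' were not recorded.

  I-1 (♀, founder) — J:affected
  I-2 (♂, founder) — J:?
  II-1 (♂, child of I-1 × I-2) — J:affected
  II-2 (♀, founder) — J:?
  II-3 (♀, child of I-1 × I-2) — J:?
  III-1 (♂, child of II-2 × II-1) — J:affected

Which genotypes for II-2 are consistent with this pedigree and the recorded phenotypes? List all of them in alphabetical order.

J/I-1 aff ·: X^jX^j
J/I-2 ? ·: X^JY|X^jY
J/II-1 aff I-1×I-2: X^jY
J/II-2 ? ·: X^JX^j|X^jX^j
J/II-3 ? I-1×I-2: X^JX^j|X^jX^j
J/III-1 aff II-2×II-1: X^jY
⇒ J over [I-1,I-2,II-1,II-2,II-3,III-1]: 4 consistent

II-2 ∈ {X^JX^j, X^jX^j}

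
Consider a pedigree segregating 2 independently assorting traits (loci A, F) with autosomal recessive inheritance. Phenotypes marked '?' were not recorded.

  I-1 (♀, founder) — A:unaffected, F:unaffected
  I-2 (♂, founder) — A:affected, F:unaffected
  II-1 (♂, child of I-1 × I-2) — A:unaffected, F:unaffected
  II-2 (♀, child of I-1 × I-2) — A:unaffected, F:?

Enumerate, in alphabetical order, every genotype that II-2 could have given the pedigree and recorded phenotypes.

II-2 ∈ {Aa FF, Aa Ff, Aa ff}

A/I-1 un ·: AA|Aa
A/I-2 aff ·: aa
A/II-1 un I-1×I-2: Aa
A/II-2 un I-1×I-2: Aa
⇒ A over [I-1,I-2,II-1,II-2]: 2 consistent
F/I-1 un ·: FF|Ff
F/I-2 un ·: FF|Ff
F/II-1 un I-1×I-2: FF|Ff
F/II-2 ? I-1×I-2: FF|Ff|ff
⇒ F over [I-1,I-2,II-1,II-2]: 15 consistent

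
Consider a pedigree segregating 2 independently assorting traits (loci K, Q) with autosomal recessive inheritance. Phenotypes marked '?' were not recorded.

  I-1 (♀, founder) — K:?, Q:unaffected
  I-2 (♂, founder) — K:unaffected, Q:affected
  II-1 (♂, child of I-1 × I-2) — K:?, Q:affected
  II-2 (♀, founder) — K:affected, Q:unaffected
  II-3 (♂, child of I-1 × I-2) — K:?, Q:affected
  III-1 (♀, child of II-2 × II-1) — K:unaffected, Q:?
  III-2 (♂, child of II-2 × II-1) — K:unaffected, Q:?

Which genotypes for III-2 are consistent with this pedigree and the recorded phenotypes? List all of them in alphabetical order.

III-2 ∈ {Kk Qq, Kk qq}

K/I-1 ? ·: KK|Kk|kk
K/I-2 un ·: KK|Kk
K/II-1 ? I-1×I-2: KK|Kk
K/II-2 aff ·: kk
K/II-3 ? I-1×I-2: KK|Kk|kk
K/III-1 un II-2×II-1: Kk
K/III-2 un II-2×II-1: Kk
⇒ K over [I-1,I-2,II-1,II-2,II-3,III-1,III-2]: 18 consistent
Q/I-1 un ·: Qq
Q/I-2 aff ·: qq
Q/II-1 aff I-1×I-2: qq
Q/II-2 un ·: QQ|Qq
Q/II-3 aff I-1×I-2: qq
Q/III-1 ? II-2×II-1: Qq|qq
Q/III-2 ? II-2×II-1: Qq|qq
⇒ Q over [I-1,I-2,II-1,II-2,II-3,III-1,III-2]: 5 consistent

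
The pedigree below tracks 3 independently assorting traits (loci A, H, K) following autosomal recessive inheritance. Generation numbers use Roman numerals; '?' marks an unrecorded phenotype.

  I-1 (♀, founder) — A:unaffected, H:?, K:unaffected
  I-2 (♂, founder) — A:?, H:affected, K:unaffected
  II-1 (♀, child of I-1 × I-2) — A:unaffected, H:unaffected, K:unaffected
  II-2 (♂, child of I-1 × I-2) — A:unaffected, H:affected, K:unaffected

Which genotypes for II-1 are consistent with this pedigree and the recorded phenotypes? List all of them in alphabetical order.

II-1 ∈ {AA Hh KK, AA Hh Kk, Aa Hh KK, Aa Hh Kk}

A/I-1 un ·: AA|Aa
A/I-2 ? ·: AA|Aa|aa
A/II-1 un I-1×I-2: AA|Aa
A/II-2 un I-1×I-2: AA|Aa
⇒ A over [I-1,I-2,II-1,II-2]: 15 consistent
H/I-1 ? ·: Hh
H/I-2 aff ·: hh
H/II-1 un I-1×I-2: Hh
H/II-2 aff I-1×I-2: hh
⇒ H over [I-1,I-2,II-1,II-2]: 1 consistent
K/I-1 un ·: KK|Kk
K/I-2 un ·: KK|Kk
K/II-1 un I-1×I-2: KK|Kk
K/II-2 un I-1×I-2: KK|Kk
⇒ K over [I-1,I-2,II-1,II-2]: 13 consistent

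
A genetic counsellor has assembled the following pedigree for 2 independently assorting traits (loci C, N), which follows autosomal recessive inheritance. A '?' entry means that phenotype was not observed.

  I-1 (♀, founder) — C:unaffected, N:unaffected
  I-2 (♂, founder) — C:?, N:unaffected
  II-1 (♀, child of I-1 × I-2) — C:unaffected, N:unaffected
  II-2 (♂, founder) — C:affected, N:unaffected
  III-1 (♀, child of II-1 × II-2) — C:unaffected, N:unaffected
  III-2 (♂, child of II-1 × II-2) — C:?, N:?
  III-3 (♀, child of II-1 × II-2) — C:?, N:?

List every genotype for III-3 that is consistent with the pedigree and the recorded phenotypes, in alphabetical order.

C/I-1 un ·: CC|Cc
C/I-2 ? ·: CC|Cc|cc
C/II-1 un I-1×I-2: CC|Cc
C/II-2 aff ·: cc
C/III-1 un II-1×II-2: Cc
C/III-2 ? II-1×II-2: Cc|cc
C/III-3 ? II-1×II-2: Cc|cc
⇒ C over [I-1,I-2,II-1,II-2,III-1,III-2,III-3]: 24 consistent
N/I-1 un ·: NN|Nn
N/I-2 un ·: NN|Nn
N/II-1 un I-1×I-2: NN|Nn
N/II-2 un ·: NN|Nn
N/III-1 un II-1×II-2: NN|Nn
N/III-2 ? II-1×II-2: NN|Nn|nn
N/III-3 ? II-1×II-2: NN|Nn|nn
⇒ N over [I-1,I-2,II-1,II-2,III-1,III-2,III-3]: 114 consistent

III-3 ∈ {Cc NN, Cc Nn, Cc nn, cc NN, cc Nn, cc nn}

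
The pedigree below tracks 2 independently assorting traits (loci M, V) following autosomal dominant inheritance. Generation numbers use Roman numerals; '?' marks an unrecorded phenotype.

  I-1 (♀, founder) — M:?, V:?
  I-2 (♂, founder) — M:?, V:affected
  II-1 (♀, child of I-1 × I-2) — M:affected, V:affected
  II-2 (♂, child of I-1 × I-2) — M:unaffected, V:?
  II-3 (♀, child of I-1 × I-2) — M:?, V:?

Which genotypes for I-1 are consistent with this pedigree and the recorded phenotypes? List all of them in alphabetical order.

M/I-1 ? ·: mm|Mm
M/I-2 ? ·: mm|Mm
M/II-1 aff I-1×I-2: Mm|MM
M/II-2 un I-1×I-2: mm
M/II-3 ? I-1×I-2: mm|Mm|MM
⇒ M over [I-1,I-2,II-1,II-2,II-3]: 10 consistent
V/I-1 ? ·: vv|Vv|VV
V/I-2 aff ·: Vv|VV
V/II-1 aff I-1×I-2: Vv|VV
V/II-2 ? I-1×I-2: vv|Vv|VV
V/II-3 ? I-1×I-2: vv|Vv|VV
⇒ V over [I-1,I-2,II-1,II-2,II-3]: 40 consistent

I-1 ∈ {Mm VV, Mm Vv, Mm vv, mm VV, mm Vv, mm vv}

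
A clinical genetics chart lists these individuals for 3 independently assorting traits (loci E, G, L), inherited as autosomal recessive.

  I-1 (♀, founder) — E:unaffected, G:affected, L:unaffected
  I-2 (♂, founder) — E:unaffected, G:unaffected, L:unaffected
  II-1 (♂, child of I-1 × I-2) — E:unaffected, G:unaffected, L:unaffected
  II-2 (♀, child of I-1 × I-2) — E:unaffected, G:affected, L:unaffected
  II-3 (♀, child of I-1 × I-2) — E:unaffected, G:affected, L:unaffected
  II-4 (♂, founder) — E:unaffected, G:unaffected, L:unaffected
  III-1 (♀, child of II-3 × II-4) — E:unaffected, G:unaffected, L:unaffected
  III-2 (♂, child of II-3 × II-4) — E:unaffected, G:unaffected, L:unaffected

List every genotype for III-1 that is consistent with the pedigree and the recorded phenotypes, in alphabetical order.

III-1 ∈ {EE Gg LL, EE Gg Ll, Ee Gg LL, Ee Gg Ll}

E/I-1 un ·: EE|Ee
E/I-2 un ·: EE|Ee
E/II-1 un I-1×I-2: EE|Ee
E/II-2 un I-1×I-2: EE|Ee
E/II-3 un I-1×I-2: EE|Ee
E/II-4 un ·: EE|Ee
E/III-1 un II-3×II-4: EE|Ee
E/III-2 un II-3×II-4: EE|Ee
⇒ E over [I-1,I-2,II-1,II-2,II-3,II-4,III-1,III-2]: 161 consistent
G/I-1 aff ·: gg
G/I-2 un ·: Gg
G/II-1 un I-1×I-2: Gg
G/II-2 aff I-1×I-2: gg
G/II-3 aff I-1×I-2: gg
G/II-4 un ·: GG|Gg
G/III-1 un II-3×II-4: Gg
G/III-2 un II-3×II-4: Gg
⇒ G over [I-1,I-2,II-1,II-2,II-3,II-4,III-1,III-2]: 2 consistent
L/I-1 un ·: LL|Ll
L/I-2 un ·: LL|Ll
L/II-1 un I-1×I-2: LL|Ll
L/II-2 un I-1×I-2: LL|Ll
L/II-3 un I-1×I-2: LL|Ll
L/II-4 un ·: LL|Ll
L/III-1 un II-3×II-4: LL|Ll
L/III-2 un II-3×II-4: LL|Ll
⇒ L over [I-1,I-2,II-1,II-2,II-3,II-4,III-1,III-2]: 161 consistent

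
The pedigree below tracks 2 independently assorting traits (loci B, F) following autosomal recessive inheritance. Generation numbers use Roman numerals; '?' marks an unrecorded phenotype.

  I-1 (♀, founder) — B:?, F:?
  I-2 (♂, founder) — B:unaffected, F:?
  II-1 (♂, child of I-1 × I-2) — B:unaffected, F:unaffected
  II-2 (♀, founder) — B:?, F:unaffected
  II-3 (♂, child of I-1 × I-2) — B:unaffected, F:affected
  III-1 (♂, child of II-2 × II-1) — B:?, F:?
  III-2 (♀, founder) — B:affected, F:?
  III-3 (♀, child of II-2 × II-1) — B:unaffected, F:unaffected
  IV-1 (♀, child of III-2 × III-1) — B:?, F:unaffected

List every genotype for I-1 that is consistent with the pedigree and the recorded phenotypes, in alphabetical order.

B/I-1 ? ·: BB|Bb|bb
B/I-2 un ·: BB|Bb
B/II-1 un I-1×I-2: BB|Bb
B/II-2 ? ·: BB|Bb|bb
B/II-3 un I-1×I-2: BB|Bb
B/III-1 ? II-2×II-1: BB|Bb|bb
B/III-2 aff ·: bb
B/III-3 un II-2×II-1: BB|Bb
B/IV-1 ? III-2×III-1: Bb|bb
⇒ B over [I-1,I-2,II-1,II-2,II-3,III-1,III-2,III-3,IV-1]: 199 consistent
F/I-1 ? ·: Ff|ff
F/I-2 ? ·: Ff|ff
F/II-1 un I-1×I-2: FF|Ff
F/II-2 un ·: FF|Ff
F/II-3 aff I-1×I-2: ff
F/III-1 ? II-2×II-1: FF|Ff|ff
F/III-2 ? ·: FF|Ff|ff
F/III-3 un II-2×II-1: FF|Ff
F/IV-1 un III-2×III-1: FF|Ff
⇒ F over [I-1,I-2,II-1,II-2,II-3,III-1,III-2,III-3,IV-1]: 142 consistent

I-1 ∈ {BB Ff, BB ff, Bb Ff, Bb ff, bb Ff, bb ff}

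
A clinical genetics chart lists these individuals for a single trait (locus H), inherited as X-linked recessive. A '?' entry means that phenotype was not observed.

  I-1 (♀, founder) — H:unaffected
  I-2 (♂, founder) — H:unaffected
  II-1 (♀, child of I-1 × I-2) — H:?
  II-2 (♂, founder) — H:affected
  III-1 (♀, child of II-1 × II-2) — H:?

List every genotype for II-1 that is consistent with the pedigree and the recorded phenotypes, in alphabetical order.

H/I-1 un ·: X^HX^H|X^HX^h
H/I-2 un ·: X^HY
H/II-1 ? I-1×I-2: X^HX^H|X^HX^h
H/II-2 aff ·: X^hY
H/III-1 ? II-1×II-2: X^HX^h|X^hX^h
⇒ H over [I-1,I-2,II-1,II-2,III-1]: 4 consistent

II-1 ∈ {X^HX^H, X^HX^h}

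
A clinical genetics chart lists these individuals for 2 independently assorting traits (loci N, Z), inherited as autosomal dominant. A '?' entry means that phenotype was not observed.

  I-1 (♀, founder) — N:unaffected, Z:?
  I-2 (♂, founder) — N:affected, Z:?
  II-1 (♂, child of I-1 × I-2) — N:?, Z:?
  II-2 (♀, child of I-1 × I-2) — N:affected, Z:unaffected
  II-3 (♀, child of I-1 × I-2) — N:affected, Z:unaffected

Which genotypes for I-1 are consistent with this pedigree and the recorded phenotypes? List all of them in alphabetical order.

N/I-1 un ·: nn
N/I-2 aff ·: Nn|NN
N/II-1 ? I-1×I-2: nn|Nn
N/II-2 aff I-1×I-2: Nn
N/II-3 aff I-1×I-2: Nn
⇒ N over [I-1,I-2,II-1,II-2,II-3]: 3 consistent
Z/I-1 ? ·: zz|Zz
Z/I-2 ? ·: zz|Zz
Z/II-1 ? I-1×I-2: zz|Zz|ZZ
Z/II-2 un I-1×I-2: zz
Z/II-3 un I-1×I-2: zz
⇒ Z over [I-1,I-2,II-1,II-2,II-3]: 8 consistent

I-1 ∈ {nn Zz, nn zz}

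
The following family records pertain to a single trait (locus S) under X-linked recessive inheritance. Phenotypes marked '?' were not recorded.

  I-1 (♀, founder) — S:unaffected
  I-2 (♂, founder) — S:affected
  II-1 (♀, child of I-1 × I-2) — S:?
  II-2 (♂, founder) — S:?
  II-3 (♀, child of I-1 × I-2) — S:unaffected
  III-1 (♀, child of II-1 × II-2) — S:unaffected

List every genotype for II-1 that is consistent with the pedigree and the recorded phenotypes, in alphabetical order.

II-1 ∈ {X^SX^s, X^sX^s}

S/I-1 un ·: X^SX^S|X^SX^s
S/I-2 aff ·: X^sY
S/II-1 ? I-1×I-2: X^SX^s|X^sX^s
S/II-2 ? ·: X^SY|X^sY
S/II-3 un I-1×I-2: X^SX^s
S/III-1 un II-1×II-2: X^SX^S|X^SX^s
⇒ S over [I-1,I-2,II-1,II-2,II-3,III-1]: 7 consistent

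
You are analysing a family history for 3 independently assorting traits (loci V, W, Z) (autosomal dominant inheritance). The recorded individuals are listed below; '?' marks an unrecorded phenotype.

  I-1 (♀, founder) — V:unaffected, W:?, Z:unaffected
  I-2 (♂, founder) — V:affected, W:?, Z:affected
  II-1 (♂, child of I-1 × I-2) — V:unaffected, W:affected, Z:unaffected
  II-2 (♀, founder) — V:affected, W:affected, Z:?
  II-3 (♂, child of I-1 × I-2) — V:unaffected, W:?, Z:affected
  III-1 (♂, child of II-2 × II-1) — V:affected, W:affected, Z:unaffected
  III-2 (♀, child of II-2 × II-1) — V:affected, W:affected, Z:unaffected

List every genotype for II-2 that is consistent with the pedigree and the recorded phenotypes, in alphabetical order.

V/I-1 un ·: vv
V/I-2 aff ·: Vv
V/II-1 un I-1×I-2: vv
V/II-2 aff ·: Vv|VV
V/II-3 un I-1×I-2: vv
V/III-1 aff II-2×II-1: Vv
V/III-2 aff II-2×II-1: Vv
⇒ V over [I-1,I-2,II-1,II-2,II-3,III-1,III-2]: 2 consistent
W/I-1 ? ·: ww|Ww|WW
W/I-2 ? ·: ww|Ww|WW
W/II-1 aff I-1×I-2: Ww|WW
W/II-2 aff ·: Ww|WW
W/II-3 ? I-1×I-2: ww|Ww|WW
W/III-1 aff II-2×II-1: Ww|WW
W/III-2 aff II-2×II-1: Ww|WW
⇒ W over [I-1,I-2,II-1,II-2,II-3,III-1,III-2]: 144 consistent
Z/I-1 un ·: zz
Z/I-2 aff ·: Zz
Z/II-1 un I-1×I-2: zz
Z/II-2 ? ·: zz|Zz
Z/II-3 aff I-1×I-2: Zz
Z/III-1 un II-2×II-1: zz
Z/III-2 un II-2×II-1: zz
⇒ Z over [I-1,I-2,II-1,II-2,II-3,III-1,III-2]: 2 consistent

II-2 ∈ {VV WW Zz, VV WW zz, VV Ww Zz, VV Ww zz, Vv WW Zz, Vv WW zz, Vv Ww Zz, Vv Ww zz}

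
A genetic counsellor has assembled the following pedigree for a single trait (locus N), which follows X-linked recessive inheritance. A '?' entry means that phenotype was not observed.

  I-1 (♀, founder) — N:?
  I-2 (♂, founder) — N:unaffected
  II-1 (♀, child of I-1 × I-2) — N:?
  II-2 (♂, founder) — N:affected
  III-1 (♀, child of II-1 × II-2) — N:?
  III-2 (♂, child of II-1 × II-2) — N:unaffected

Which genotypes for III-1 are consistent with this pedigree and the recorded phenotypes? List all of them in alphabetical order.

N/I-1 ? ·: X^NX^N|X^NX^n|X^nX^n
N/I-2 un ·: X^NY
N/II-1 ? I-1×I-2: X^NX^N|X^NX^n
N/II-2 aff ·: X^nY
N/III-1 ? II-1×II-2: X^NX^n|X^nX^n
N/III-2 un II-1×II-2: X^NY
⇒ N over [I-1,I-2,II-1,II-2,III-1,III-2]: 6 consistent

III-1 ∈ {X^NX^n, X^nX^n}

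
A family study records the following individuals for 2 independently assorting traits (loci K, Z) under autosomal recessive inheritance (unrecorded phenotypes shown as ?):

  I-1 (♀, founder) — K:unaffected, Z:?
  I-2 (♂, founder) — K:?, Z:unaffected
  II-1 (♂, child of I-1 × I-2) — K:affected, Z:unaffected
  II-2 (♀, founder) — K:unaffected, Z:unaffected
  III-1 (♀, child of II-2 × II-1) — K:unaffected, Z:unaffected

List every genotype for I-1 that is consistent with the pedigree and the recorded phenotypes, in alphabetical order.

I-1 ∈ {Kk ZZ, Kk Zz, Kk zz}

K/I-1 un ·: Kk
K/I-2 ? ·: Kk|kk
K/II-1 aff I-1×I-2: kk
K/II-2 un ·: KK|Kk
K/III-1 un II-2×II-1: Kk
⇒ K over [I-1,I-2,II-1,II-2,III-1]: 4 consistent
Z/I-1 ? ·: ZZ|Zz|zz
Z/I-2 un ·: ZZ|Zz
Z/II-1 un I-1×I-2: ZZ|Zz
Z/II-2 un ·: ZZ|Zz
Z/III-1 un II-2×II-1: ZZ|Zz
⇒ Z over [I-1,I-2,II-1,II-2,III-1]: 32 consistent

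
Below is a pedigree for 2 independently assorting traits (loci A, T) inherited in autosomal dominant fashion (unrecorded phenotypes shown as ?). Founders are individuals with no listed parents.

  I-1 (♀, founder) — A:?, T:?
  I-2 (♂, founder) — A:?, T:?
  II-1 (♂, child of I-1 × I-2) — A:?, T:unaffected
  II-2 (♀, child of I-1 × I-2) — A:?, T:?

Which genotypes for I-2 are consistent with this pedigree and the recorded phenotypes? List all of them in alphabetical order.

A/I-1 ? ·: aa|Aa|AA
A/I-2 ? ·: aa|Aa|AA
A/II-1 ? I-1×I-2: aa|Aa|AA
A/II-2 ? I-1×I-2: aa|Aa|AA
⇒ A over [I-1,I-2,II-1,II-2]: 29 consistent
T/I-1 ? ·: tt|Tt
T/I-2 ? ·: tt|Tt
T/II-1 un I-1×I-2: tt
T/II-2 ? I-1×I-2: tt|Tt|TT
⇒ T over [I-1,I-2,II-1,II-2]: 8 consistent

I-2 ∈ {AA Tt, AA tt, Aa Tt, Aa tt, aa Tt, aa tt}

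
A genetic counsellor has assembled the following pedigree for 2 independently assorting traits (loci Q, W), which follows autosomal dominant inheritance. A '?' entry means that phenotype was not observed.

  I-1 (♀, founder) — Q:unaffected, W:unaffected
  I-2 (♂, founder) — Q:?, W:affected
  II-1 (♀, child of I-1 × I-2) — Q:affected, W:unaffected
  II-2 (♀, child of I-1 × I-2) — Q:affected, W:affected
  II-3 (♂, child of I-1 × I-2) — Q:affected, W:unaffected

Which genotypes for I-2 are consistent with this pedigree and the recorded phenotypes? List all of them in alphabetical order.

Q/I-1 un ·: qq
Q/I-2 ? ·: Qq|QQ
Q/II-1 aff I-1×I-2: Qq
Q/II-2 aff I-1×I-2: Qq
Q/II-3 aff I-1×I-2: Qq
⇒ Q over [I-1,I-2,II-1,II-2,II-3]: 2 consistent
W/I-1 un ·: ww
W/I-2 aff ·: Ww
W/II-1 un I-1×I-2: ww
W/II-2 aff I-1×I-2: Ww
W/II-3 un I-1×I-2: ww
⇒ W over [I-1,I-2,II-1,II-2,II-3]: 1 consistent

I-2 ∈ {QQ Ww, Qq Ww}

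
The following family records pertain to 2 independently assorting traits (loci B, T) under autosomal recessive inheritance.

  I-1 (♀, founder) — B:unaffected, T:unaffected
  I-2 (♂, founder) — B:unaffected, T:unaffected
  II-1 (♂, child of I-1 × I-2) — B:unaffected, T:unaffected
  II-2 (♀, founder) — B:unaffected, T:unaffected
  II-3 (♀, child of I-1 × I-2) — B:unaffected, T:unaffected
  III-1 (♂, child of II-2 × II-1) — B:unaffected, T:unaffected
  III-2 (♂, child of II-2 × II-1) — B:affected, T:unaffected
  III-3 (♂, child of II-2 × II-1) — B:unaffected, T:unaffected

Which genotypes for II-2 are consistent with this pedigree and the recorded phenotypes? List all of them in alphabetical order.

II-2 ∈ {Bb TT, Bb Tt}

B/I-1 un ·: BB|Bb
B/I-2 un ·: BB|Bb
B/II-1 un I-1×I-2: Bb
B/II-2 un ·: Bb
B/II-3 un I-1×I-2: BB|Bb
B/III-1 un II-2×II-1: BB|Bb
B/III-2 aff II-2×II-1: bb
B/III-3 un II-2×II-1: BB|Bb
⇒ B over [I-1,I-2,II-1,II-2,II-3,III-1,III-2,III-3]: 24 consistent
T/I-1 un ·: TT|Tt
T/I-2 un ·: TT|Tt
T/II-1 un I-1×I-2: TT|Tt
T/II-2 un ·: TT|Tt
T/II-3 un I-1×I-2: TT|Tt
T/III-1 un II-2×II-1: TT|Tt
T/III-2 un II-2×II-1: TT|Tt
T/III-3 un II-2×II-1: TT|Tt
⇒ T over [I-1,I-2,II-1,II-2,II-3,III-1,III-2,III-3]: 159 consistent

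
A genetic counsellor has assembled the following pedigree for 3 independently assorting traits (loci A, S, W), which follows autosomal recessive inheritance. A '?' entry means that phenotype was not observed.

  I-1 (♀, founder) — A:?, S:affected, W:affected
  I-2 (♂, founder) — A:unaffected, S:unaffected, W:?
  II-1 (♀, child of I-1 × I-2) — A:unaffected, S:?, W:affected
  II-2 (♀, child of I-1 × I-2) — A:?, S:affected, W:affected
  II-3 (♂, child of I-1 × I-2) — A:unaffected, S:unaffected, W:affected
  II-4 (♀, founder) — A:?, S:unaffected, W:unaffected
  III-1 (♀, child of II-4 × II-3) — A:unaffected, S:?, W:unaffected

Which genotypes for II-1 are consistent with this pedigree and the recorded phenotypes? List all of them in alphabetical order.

II-1 ∈ {AA Ss ww, AA ss ww, Aa Ss ww, Aa ss ww}

A/I-1 ? ·: AA|Aa|aa
A/I-2 un ·: AA|Aa
A/II-1 un I-1×I-2: AA|Aa
A/II-2 ? I-1×I-2: AA|Aa|aa
A/II-3 un I-1×I-2: AA|Aa
A/II-4 ? ·: AA|Aa|aa
A/III-1 un II-4×II-3: AA|Aa
⇒ A over [I-1,I-2,II-1,II-2,II-3,II-4,III-1]: 145 consistent
S/I-1 aff ·: ss
S/I-2 un ·: Ss
S/II-1 ? I-1×I-2: Ss|ss
S/II-2 aff I-1×I-2: ss
S/II-3 un I-1×I-2: Ss
S/II-4 un ·: SS|Ss
S/III-1 ? II-4×II-3: SS|Ss|ss
⇒ S over [I-1,I-2,II-1,II-2,II-3,II-4,III-1]: 10 consistent
W/I-1 aff ·: ww
W/I-2 ? ·: Ww|ww
W/II-1 aff I-1×I-2: ww
W/II-2 aff I-1×I-2: ww
W/II-3 aff I-1×I-2: ww
W/II-4 un ·: WW|Ww
W/III-1 un II-4×II-3: Ww
⇒ W over [I-1,I-2,II-1,II-2,II-3,II-4,III-1]: 4 consistent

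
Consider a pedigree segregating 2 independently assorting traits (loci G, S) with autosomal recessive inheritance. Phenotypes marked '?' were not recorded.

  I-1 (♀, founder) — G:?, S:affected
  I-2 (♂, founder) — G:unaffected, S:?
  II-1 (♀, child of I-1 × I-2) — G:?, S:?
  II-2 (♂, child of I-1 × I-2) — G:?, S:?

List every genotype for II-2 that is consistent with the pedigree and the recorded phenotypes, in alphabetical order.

II-2 ∈ {GG Ss, GG ss, Gg Ss, Gg ss, gg Ss, gg ss}

G/I-1 ? ·: GG|Gg|gg
G/I-2 un ·: GG|Gg
G/II-1 ? I-1×I-2: GG|Gg|gg
G/II-2 ? I-1×I-2: GG|Gg|gg
⇒ G over [I-1,I-2,II-1,II-2]: 23 consistent
S/I-1 aff ·: ss
S/I-2 ? ·: SS|Ss|ss
S/II-1 ? I-1×I-2: Ss|ss
S/II-2 ? I-1×I-2: Ss|ss
⇒ S over [I-1,I-2,II-1,II-2]: 6 consistent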